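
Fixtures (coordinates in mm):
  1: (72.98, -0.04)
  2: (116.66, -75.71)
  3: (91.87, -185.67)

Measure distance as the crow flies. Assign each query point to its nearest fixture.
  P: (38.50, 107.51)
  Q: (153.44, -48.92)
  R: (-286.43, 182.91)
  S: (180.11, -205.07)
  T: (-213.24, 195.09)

P at (38.50, 107.51):
  1: √((34.48)² + (-107.55)²) = √(1188.8704 + 11567.0025) = 112.94 mm
  2: √((78.16)² + (-183.22)²) = √(6108.9856 + 33569.5684) = 199.19 mm
  3: √((53.37)² + (-293.18)²) = √(2848.3569 + 85954.5124) = 298.00 mm
  → nearest: 1 (112.94 mm)
Q at (153.44, -48.92):
  1: √((-80.46)² + (48.88)²) = √(6473.8116 + 2389.2544) = 94.14 mm
  2: √((-36.78)² + (-26.79)²) = √(1352.7684 + 717.7041) = 45.50 mm
  3: √((-61.57)² + (-136.75)²) = √(3790.8649 + 18700.5625) = 149.97 mm
  → nearest: 2 (45.50 mm)
R at (-286.43, 182.91):
  1: √((359.41)² + (-182.95)²) = √(129175.5481 + 33470.7025) = 403.29 mm
  2: √((403.09)² + (-258.62)²) = √(162481.5481 + 66884.3044) = 478.92 mm
  3: √((378.30)² + (-368.58)²) = √(143110.8900 + 135851.2164) = 528.17 mm
  → nearest: 1 (403.29 mm)
S at (180.11, -205.07):
  1: √((-107.13)² + (205.03)²) = √(11476.8369 + 42037.3009) = 231.33 mm
  2: √((-63.45)² + (129.36)²) = √(4025.9025 + 16734.0096) = 144.08 mm
  3: √((-88.24)² + (19.40)²) = √(7786.2976 + 376.3600) = 90.35 mm
  → nearest: 3 (90.35 mm)
T at (-213.24, 195.09):
  1: √((286.22)² + (-195.13)²) = √(81921.8884 + 38075.7169) = 346.41 mm
  2: √((329.90)² + (-270.80)²) = √(108834.0100 + 73332.6400) = 426.81 mm
  3: √((305.11)² + (-380.76)²) = √(93092.1121 + 144978.1776) = 487.92 mm
  → nearest: 1 (346.41 mm)

P→1; Q→2; R→1; S→3; T→1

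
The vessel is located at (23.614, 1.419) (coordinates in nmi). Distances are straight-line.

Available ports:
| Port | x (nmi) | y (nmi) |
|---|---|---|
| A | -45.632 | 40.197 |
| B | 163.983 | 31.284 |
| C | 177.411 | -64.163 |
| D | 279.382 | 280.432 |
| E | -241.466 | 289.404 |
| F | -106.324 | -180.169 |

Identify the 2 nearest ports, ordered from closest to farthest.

A, B

Distances from (23.614, 1.419):
A: √((-69.246)² + (38.778)²) = √(4795.00852 + 1503.73328) = 79.365 nmi
B: √((140.369)² + (29.865)²) = √(19703.45616 + 891.91822) = 143.511 nmi
C: √((153.797)² + (-65.582)²) = √(23653.51721 + 4300.99872) = 167.196 nmi
D: √((255.768)² + (279.013)²) = √(65417.26982 + 77848.25417) = 378.504 nmi
E: √((-265.080)² + (287.985)²) = √(70267.40640 + 82935.36023) = 391.411 nmi
F: √((-129.938)² + (-181.588)²) = √(16883.88384 + 32974.20174) = 223.289 nmi
Sorted: A (79.365 nmi) < B (143.511 nmi) < C (167.196 nmi) < F (223.289 nmi) < …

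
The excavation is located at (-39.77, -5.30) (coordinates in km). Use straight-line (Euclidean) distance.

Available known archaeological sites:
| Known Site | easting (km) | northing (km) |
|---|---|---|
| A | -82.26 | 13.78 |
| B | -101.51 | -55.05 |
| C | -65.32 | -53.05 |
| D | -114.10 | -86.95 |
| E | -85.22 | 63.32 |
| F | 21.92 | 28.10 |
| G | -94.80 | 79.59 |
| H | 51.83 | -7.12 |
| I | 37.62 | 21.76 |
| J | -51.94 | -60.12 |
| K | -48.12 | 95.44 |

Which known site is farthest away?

D

Distances from (-39.77, -5.30):
A: √((-42.49)² + (19.08)²) = √(1805.4001 + 364.0464) = 46.58 km
B: √((-61.74)² + (-49.75)²) = √(3811.8276 + 2475.0625) = 79.29 km
C: √((-25.55)² + (-47.75)²) = √(652.8025 + 2280.0625) = 54.16 km
D: √((-74.33)² + (-81.65)²) = √(5524.9489 + 6666.7225) = 110.42 km
E: √((-45.45)² + (68.62)²) = √(2065.7025 + 4708.7044) = 82.31 km
F: √((61.69)² + (33.40)²) = √(3805.6561 + 1115.5600) = 70.15 km
G: √((-55.03)² + (84.89)²) = √(3028.3009 + 7206.3121) = 101.17 km
H: √((91.60)² + (-1.82)²) = √(8390.5600 + 3.3124) = 91.62 km
I: √((77.39)² + (27.06)²) = √(5989.2121 + 732.2436) = 81.98 km
J: √((-12.17)² + (-54.82)²) = √(148.1089 + 3005.2324) = 56.15 km
K: √((-8.35)² + (100.74)²) = √(69.7225 + 10148.5476) = 101.09 km
Maximum: D at 110.42 km.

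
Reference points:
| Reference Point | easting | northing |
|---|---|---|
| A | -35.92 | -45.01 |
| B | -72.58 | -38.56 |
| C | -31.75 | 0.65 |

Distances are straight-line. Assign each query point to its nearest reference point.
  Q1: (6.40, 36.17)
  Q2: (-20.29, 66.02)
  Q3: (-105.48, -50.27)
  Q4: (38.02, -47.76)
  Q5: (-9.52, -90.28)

Q1 at (6.40, 36.17):
  A: 91.55
  B: 108.73
  C: 52.13
  → nearest: C (52.13)
Q2 at (-20.29, 66.02):
  A: 112.12
  B: 116.92
  C: 66.37
  → nearest: C (66.37)
Q3 at (-105.48, -50.27):
  A: 69.76
  B: 34.92
  C: 89.60
  → nearest: B (34.92)
Q4 at (38.02, -47.76):
  A: 73.99
  B: 110.98
  C: 84.92
  → nearest: A (73.99)
Q5 at (-9.52, -90.28):
  A: 52.41
  B: 81.56
  C: 93.61
  → nearest: A (52.41)

Q1→C; Q2→C; Q3→B; Q4→A; Q5→A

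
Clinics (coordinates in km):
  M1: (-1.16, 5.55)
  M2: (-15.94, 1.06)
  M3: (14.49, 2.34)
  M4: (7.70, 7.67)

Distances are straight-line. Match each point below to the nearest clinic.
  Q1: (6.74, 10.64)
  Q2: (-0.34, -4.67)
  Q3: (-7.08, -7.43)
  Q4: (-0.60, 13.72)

Q1 at (6.74, 10.64):
  M1: √((-7.90)² + (-5.09)²) = √(62.4100 + 25.9081) = 9.40 km
  M2: √((-22.68)² + (-9.58)²) = √(514.3824 + 91.7764) = 24.62 km
  M3: √((7.75)² + (-8.30)²) = √(60.0625 + 68.8900) = 11.36 km
  M4: √((0.96)² + (-2.97)²) = √(0.9216 + 8.8209) = 3.12 km
  → nearest: M4 (3.12 km)
Q2 at (-0.34, -4.67):
  M1: √((-0.82)² + (10.22)²) = √(0.6724 + 104.4484) = 10.25 km
  M2: √((-15.60)² + (5.73)²) = √(243.3600 + 32.8329) = 16.62 km
  M3: √((14.83)² + (7.01)²) = √(219.9289 + 49.1401) = 16.40 km
  M4: √((8.04)² + (12.34)²) = √(64.6416 + 152.2756) = 14.73 km
  → nearest: M1 (10.25 km)
Q3 at (-7.08, -7.43):
  M1: √((5.92)² + (12.98)²) = √(35.0464 + 168.4804) = 14.27 km
  M2: √((-8.86)² + (8.49)²) = √(78.4996 + 72.0801) = 12.27 km
  M3: √((21.57)² + (9.77)²) = √(465.2649 + 95.4529) = 23.68 km
  M4: √((14.78)² + (15.10)²) = √(218.4484 + 228.0100) = 21.13 km
  → nearest: M2 (12.27 km)
Q4 at (-0.60, 13.72):
  M1: √((-0.56)² + (-8.17)²) = √(0.3136 + 66.7489) = 8.19 km
  M2: √((-15.34)² + (-12.66)²) = √(235.3156 + 160.2756) = 19.89 km
  M3: √((15.09)² + (-11.38)²) = √(227.7081 + 129.5044) = 18.90 km
  M4: √((8.30)² + (-6.05)²) = √(68.8900 + 36.6025) = 10.27 km
  → nearest: M1 (8.19 km)

Q1→M4; Q2→M1; Q3→M2; Q4→M1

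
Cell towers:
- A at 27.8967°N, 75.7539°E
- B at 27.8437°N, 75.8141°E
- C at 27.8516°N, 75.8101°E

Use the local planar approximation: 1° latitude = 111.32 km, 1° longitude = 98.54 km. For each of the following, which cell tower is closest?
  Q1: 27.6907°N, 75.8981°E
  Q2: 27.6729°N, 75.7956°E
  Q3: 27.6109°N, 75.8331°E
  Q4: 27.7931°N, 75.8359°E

Q1→B; Q2→B; Q3→B; Q4→B

Q1 at 27.6907°N, 75.8981°E:
  A: √((0.2060·111.32)² + (-0.1442·98.54)²) = √(525.872955 + 201.908981) = 26.9774 km
  B: √((0.1530·111.32)² + (-0.0840·98.54)²) = √(290.087661 + 68.514689) = 18.9368 km
  C: √((0.1609·111.32)² + (-0.0880·98.54)²) = √(320.817820 + 75.195259) = 19.9001 km
  → nearest: B (18.9368 km)
Q2 at 27.6729°N, 75.7956°E:
  A: √((0.2238·111.32)² + (-0.0417·98.54)²) = √(620.678297 + 16.884851) = 25.2500 km
  B: √((0.1708·111.32)² + (0.0185·98.54)²) = √(361.511509 + 3.323293) = 19.1006 km
  C: √((0.1787·111.32)² + (0.0145·98.54)²) = √(395.726834 + 2.041555) = 19.9441 km
  → nearest: B (19.1006 km)
Q3 at 27.6109°N, 75.8331°E:
  A: √((0.2858·111.32)² + (-0.0792·98.54)²) = √(1012.210514 + 60.908160) = 32.7585 km
  B: √((0.2328·111.32)² + (-0.0190·98.54)²) = √(671.602567 + 3.505358) = 25.9828 km
  C: √((0.2407·111.32)² + (-0.0230·98.54)²) = √(717.957234 + 5.136660) = 26.8904 km
  → nearest: B (25.9828 km)
Q4 at 27.7931°N, 75.8359°E:
  A: √((0.1036·111.32)² + (-0.0820·98.54)²) = √(133.004369 + 65.290925) = 14.0817 km
  B: √((0.0506·111.32)² + (-0.0218·98.54)²) = √(31.728346 + 4.614643) = 6.0285 km
  C: √((0.0585·111.32)² + (-0.0258·98.54)²) = √(42.409009 + 6.463452) = 6.9909 km
  → nearest: B (6.0285 km)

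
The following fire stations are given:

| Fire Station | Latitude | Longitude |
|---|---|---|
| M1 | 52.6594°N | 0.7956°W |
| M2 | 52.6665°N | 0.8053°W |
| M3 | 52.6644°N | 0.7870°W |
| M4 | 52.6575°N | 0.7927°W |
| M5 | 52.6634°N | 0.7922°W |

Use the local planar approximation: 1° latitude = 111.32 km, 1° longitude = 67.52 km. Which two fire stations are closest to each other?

M1 and M4

Pairwise distances:
M1–M2: √((0.0071·111.32)² + (-0.0097·67.52)²) = √(0.624688 + 0.428952) = 1.0265 km
M1–M3: √((0.0050·111.32)² + (0.0086·67.52)²) = √(0.309804 + 0.337180) = 0.8044 km
M1–M4: √((-0.0019·111.32)² + (0.0029·67.52)²) = √(0.044736 + 0.038341) = 0.2882 km
M1–M5: √((0.0040·111.32)² + (0.0034·67.52)²) = √(0.198274 + 0.052701) = 0.5010 km
M2–M3: √((-0.0021·111.32)² + (0.0183·67.52)²) = √(0.054649 + 1.526747) = 1.2575 km
M2–M4: √((-0.0090·111.32)² + (0.0126·67.52)²) = √(1.003764 + 0.723779) = 1.3144 km
M2–M5: √((-0.0031·111.32)² + (0.0131·67.52)²) = √(0.119088 + 0.782361) = 0.9494 km
M3–M4: √((-0.0069·111.32)² + (-0.0057·67.52)²) = √(0.589990 + 0.148120) = 0.8591 km
M3–M5: √((-0.0010·111.32)² + (-0.0052·67.52)²) = √(0.012392 + 0.123274) = 0.3683 km
M4–M5: √((0.0059·111.32)² + (0.0005·67.52)²) = √(0.431370 + 0.001140) = 0.6577 km
Closest pair: M1–M4 at 0.2882 km.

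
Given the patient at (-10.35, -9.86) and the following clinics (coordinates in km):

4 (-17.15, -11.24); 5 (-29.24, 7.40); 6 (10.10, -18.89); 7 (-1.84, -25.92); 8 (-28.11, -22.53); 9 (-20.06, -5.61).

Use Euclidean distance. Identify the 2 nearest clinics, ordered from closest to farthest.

4, 9

Distances from (-10.35, -9.86):
4: √((-6.80)² + (-1.38)²) = √(46.2400 + 1.9044) = 6.94 km
5: √((-18.89)² + (17.26)²) = √(356.8321 + 297.9076) = 25.59 km
6: √((20.45)² + (-9.03)²) = √(418.2025 + 81.5409) = 22.35 km
7: √((8.51)² + (-16.06)²) = √(72.4201 + 257.9236) = 18.18 km
8: √((-17.76)² + (-12.67)²) = √(315.4176 + 160.5289) = 21.82 km
9: √((-9.71)² + (4.25)²) = √(94.2841 + 18.0625) = 10.60 km
Sorted: 4 (6.94 km) < 9 (10.60 km) < 7 (18.18 km) < 8 (21.82 km) < …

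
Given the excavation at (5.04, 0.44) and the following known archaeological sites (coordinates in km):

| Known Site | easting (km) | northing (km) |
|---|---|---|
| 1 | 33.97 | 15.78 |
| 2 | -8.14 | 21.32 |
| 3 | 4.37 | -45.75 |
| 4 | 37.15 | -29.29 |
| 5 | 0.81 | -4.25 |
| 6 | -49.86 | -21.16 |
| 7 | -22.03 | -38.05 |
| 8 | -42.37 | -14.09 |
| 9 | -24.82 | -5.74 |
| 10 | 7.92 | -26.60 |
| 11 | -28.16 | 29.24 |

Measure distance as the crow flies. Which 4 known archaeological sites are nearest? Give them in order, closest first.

Distances from (5.04, 0.44):
1: √((28.93)² + (15.34)²) = √(836.9449 + 235.3156) = 32.75 km
2: √((-13.18)² + (20.88)²) = √(173.7124 + 435.9744) = 24.69 km
3: √((-0.67)² + (-46.19)²) = √(0.4489 + 2133.5161) = 46.19 km
4: √((32.11)² + (-29.73)²) = √(1031.0521 + 883.8729) = 43.76 km
5: √((-4.23)² + (-4.69)²) = √(17.8929 + 21.9961) = 6.32 km
6: √((-54.90)² + (-21.60)²) = √(3014.0100 + 466.5600) = 59.00 km
7: √((-27.07)² + (-38.49)²) = √(732.7849 + 1481.4801) = 47.06 km
8: √((-47.41)² + (-14.53)²) = √(2247.7081 + 211.1209) = 49.59 km
9: √((-29.86)² + (-6.18)²) = √(891.6196 + 38.1924) = 30.49 km
10: √((2.88)² + (-27.04)²) = √(8.2944 + 731.1616) = 27.19 km
11: √((-33.20)² + (28.80)²) = √(1102.2400 + 829.4400) = 43.95 km
Sorted: 5 (6.32 km) < 2 (24.69 km) < 10 (27.19 km) < 9 (30.49 km) < 1 (32.75 km) < 4 (43.76 km) < …

5, 2, 10, 9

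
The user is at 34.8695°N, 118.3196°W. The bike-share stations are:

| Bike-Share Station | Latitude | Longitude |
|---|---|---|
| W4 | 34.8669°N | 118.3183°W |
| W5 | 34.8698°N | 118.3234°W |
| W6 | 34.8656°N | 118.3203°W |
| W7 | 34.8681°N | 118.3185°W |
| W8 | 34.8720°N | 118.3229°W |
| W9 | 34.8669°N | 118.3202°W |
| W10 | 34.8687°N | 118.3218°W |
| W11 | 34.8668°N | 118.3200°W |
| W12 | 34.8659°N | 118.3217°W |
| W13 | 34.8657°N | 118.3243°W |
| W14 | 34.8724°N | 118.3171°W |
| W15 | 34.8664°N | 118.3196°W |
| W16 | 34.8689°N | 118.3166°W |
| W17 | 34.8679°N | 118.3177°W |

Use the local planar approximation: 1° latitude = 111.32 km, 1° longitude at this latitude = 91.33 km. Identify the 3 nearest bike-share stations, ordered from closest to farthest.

Distances from 34.8695°N, 118.3196°W:
W4: 0.3128 km
W5: 0.3487 km
W6: 0.4388 km
W7: 0.1854 km
W8: 0.4102 km
W9: 0.2946 km
W10: 0.2198 km
W11: 0.3028 km
W12: 0.4443 km
W13: 0.6027 km
W14: 0.3954 km
W15: 0.3451 km
W16: 0.2820 km
W17: 0.2487 km
Sorted: W7 (0.1854 km) < W10 (0.2198 km) < W17 (0.2487 km) < W16 (0.2820 km) < W9 (0.2946 km) < …

W7, W10, W17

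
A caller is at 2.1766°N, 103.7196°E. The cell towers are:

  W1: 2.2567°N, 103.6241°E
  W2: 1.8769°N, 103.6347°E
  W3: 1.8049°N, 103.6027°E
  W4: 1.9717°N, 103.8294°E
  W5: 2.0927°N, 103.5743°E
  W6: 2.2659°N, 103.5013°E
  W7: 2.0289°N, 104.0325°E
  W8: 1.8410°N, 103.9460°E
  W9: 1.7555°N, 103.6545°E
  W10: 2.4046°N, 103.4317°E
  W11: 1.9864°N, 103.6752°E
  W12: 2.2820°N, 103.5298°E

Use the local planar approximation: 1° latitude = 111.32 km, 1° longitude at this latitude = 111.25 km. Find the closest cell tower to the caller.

Distances from 2.1766°N, 103.7196°E:
W1: √((0.0801·111.32)² + (-0.0955·111.25)²) = √(79.508110 + 112.877344) = 13.8703 km
W2: √((-0.2997·111.32)² + (-0.0849·111.25)²) = √(1113.063346 + 89.210386) = 34.6738 km
W3: √((-0.3717·111.32)² + (-0.1169·111.25)²) = √(1712.109423 + 169.133276) = 43.3733 km
W4: √((-0.2049·111.32)² + (0.1098·111.25)²) = √(520.271830 + 149.212333) = 25.8744 km
W5: √((-0.0839·111.32)² + (-0.1453·111.25)²) = √(87.230893 + 261.295101) = 18.6689 km
W6: √((0.0893·111.32)² + (-0.2183·111.25)²) = √(98.821016 + 589.803725) = 26.2417 km
W7: √((-0.1477·111.32)² + (0.3129·111.25)²) = √(270.338180 + 1211.744803) = 38.4978 km
W8: √((-0.3356·111.32)² + (0.2264·111.25)²) = √(1395.694283 + 634.384969) = 45.0564 km
W9: √((-0.4211·111.32)² + (-0.0651·111.25)²) = √(2197.439253 + 52.451996) = 47.4330 km
W10: √((0.2280·111.32)² + (-0.2879·111.25)²) = √(644.193131 + 1025.848834) = 40.8661 km
W11: √((-0.1902·111.32)² + (-0.0444·111.25)²) = √(448.298639 + 24.398660) = 21.7416 km
W12: √((0.1054·111.32)² + (-0.1898·111.25)²) = √(137.666293 + 445.853783) = 24.1562 km
Minimum: W1 at 13.8703 km.

W1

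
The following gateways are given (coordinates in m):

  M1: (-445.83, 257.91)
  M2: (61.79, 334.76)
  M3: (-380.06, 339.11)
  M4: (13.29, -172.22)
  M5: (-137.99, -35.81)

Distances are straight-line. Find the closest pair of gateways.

Pairwise distances:
M1–M2: 513.40 m
M1–M3: 104.49 m
M1–M4: 629.13 m
M1–M5: 425.48 m
M2–M3: 441.87 m
M2–M4: 509.29 m
M2–M5: 420.99 m
M3–M4: 645.12 m
M3–M5: 446.28 m
M4–M5: 203.70 m
Closest pair: M1–M3 at 104.49 m.

M1 and M3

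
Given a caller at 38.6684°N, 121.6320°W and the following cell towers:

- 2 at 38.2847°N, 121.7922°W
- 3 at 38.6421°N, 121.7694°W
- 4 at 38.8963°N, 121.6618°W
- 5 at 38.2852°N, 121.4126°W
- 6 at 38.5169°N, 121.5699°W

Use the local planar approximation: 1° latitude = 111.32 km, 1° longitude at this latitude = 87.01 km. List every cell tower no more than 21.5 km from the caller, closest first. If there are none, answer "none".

Distances from 38.6684°N, 121.6320°W:
2: √((-0.3837·111.32)² + (-0.1602·87.01)²) = √(1824.441715 + 194.295777) = 44.9304 km
3: √((-0.0263·111.32)² + (-0.1374·87.01)²) = √(8.571521 + 142.926185) = 12.3084 km
4: √((0.2279·111.32)² + (-0.0298·87.01)²) = √(643.628173 + 6.723120) = 25.5020 km
5: √((-0.3832·111.32)² + (0.2194·87.01)²) = √(1819.689948 + 364.427871) = 46.7345 km
6: √((-0.1515·111.32)² + (0.0621·87.01)²) = √(284.427550 + 29.195878) = 17.7094 km
Threshold 21.5 km: 3 (12.3084 km), 6 (17.7094 km) are within range.

3, 6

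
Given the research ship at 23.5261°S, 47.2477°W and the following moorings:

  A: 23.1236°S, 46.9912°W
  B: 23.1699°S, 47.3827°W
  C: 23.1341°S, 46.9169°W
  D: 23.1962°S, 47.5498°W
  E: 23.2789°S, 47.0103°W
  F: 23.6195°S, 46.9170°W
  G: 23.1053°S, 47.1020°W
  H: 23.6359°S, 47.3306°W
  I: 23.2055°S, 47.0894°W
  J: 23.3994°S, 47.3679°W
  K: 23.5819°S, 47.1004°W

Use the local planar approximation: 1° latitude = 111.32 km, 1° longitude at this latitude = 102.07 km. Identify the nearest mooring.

Distances from 23.5261°S, 47.2477°W:
A: √((0.4025·111.32)² + (0.2565·102.07)²) = √(2007.604520 + 685.442405) = 51.8946 km
B: √((0.3562·111.32)² + (-0.1350·102.07)²) = √(1572.295696 + 189.873242) = 41.9782 km
C: √((0.3920·111.32)² + (0.3308·102.07)²) = √(1904.226170 + 1140.058748) = 55.1750 km
D: √((0.3299·111.32)² + (-0.3021·102.07)²) = √(1348.686550 + 950.818625) = 47.9532 km
E: √((0.2472·111.32)² + (0.2374·102.07)²) = √(757.257055 + 587.161618) = 36.6663 km
F: √((-0.0934·111.32)² + (0.3307·102.07)²) = √(108.103598 + 1139.369578) = 35.3196 km
G: √((0.4208·111.32)² + (0.1457·102.07)²) = √(2194.309370 + 221.164457) = 49.1475 km
H: √((-0.1098·111.32)² + (-0.0829·102.07)²) = √(149.400164 + 71.598725) = 14.8660 km
I: √((0.3206·111.32)² + (0.1583·102.07)²) = √(1273.718426 + 261.070655) = 39.1764 km
J: √((0.1267·111.32)² + (-0.1202·102.07)²) = √(198.929699 + 150.523797) = 18.6937 km
K: √((-0.0558·111.32)² + (0.1473·102.07)²) = √(38.584670 + 226.048549) = 16.2676 km
Minimum: H at 14.8660 km.

H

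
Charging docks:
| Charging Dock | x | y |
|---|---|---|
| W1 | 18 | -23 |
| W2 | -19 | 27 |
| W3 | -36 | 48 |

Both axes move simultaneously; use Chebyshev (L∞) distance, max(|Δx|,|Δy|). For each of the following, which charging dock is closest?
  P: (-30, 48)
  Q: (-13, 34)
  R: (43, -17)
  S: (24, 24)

P→W3; Q→W2; R→W1; S→W2

P at (-30, 48):
  W1: 71
  W2: 21
  W3: 6
  → nearest: W3 (6)
Q at (-13, 34):
  W1: 57
  W2: 7
  W3: 23
  → nearest: W2 (7)
R at (43, -17):
  W1: 25
  W2: 62
  W3: 79
  → nearest: W1 (25)
S at (24, 24):
  W1: 47
  W2: 43
  W3: 60
  → nearest: W2 (43)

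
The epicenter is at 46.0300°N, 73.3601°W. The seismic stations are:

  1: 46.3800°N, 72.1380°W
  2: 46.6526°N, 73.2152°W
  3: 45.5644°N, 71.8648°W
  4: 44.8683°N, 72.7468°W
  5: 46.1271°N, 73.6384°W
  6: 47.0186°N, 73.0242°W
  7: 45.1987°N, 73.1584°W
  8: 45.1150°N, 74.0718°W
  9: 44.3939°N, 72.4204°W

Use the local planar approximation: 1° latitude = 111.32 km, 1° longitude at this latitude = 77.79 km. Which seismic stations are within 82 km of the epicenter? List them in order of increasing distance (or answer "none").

5, 2

Distances from 46.0300°N, 73.3601°W:
1: √((0.3500·111.32)² + (1.2221·77.79)²) = √(1518.037444 + 9037.764720) = 102.7414 km
2: √((0.6226·111.32)² + (0.1449·77.79)²) = √(4803.575577 + 127.052821) = 70.2184 km
3: √((-0.4656·111.32)² + (1.4953·77.79)²) = √(2686.410267 + 13530.199792) = 127.3445 km
4: √((-1.1617·111.32)² + (0.6133·77.79)²) = √(16723.777236 + 2276.111182) = 137.8401 km
5: √((0.0971·111.32)² + (-0.2783·77.79)²) = √(116.838199 + 468.677339) = 24.1974 km
6: √((0.9886·111.32)² + (0.3359·77.79)²) = √(12111.212036 + 682.759184) = 113.1104 km
7: √((-0.8313·111.32)² + (0.2017·77.79)²) = √(8563.710085 + 246.183725) = 93.8610 km
8: √((-0.9150·111.32)² + (-0.7117·77.79)²) = √(10375.011421 + 3065.077603) = 115.9314 km
9: √((-1.6361·111.32)² + (0.9397·77.79)²) = √(33171.574398 + 5343.502251) = 196.2526 km
Threshold 82 km: 5 (24.1974 km), 2 (70.2184 km) are within range.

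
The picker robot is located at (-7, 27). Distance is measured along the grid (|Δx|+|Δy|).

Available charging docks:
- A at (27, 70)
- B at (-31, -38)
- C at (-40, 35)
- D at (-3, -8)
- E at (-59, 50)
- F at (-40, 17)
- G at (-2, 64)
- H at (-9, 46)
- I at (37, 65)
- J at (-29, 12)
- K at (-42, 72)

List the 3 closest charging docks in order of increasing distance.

H, J, D

Distances from (-7, 27):
A: 77
B: 89
C: 41
D: 39
E: 75
F: 43
G: 42
H: 21
I: 82
J: 37
K: 80
Sorted: H (21) < J (37) < D (39) < C (41) < G (42) < …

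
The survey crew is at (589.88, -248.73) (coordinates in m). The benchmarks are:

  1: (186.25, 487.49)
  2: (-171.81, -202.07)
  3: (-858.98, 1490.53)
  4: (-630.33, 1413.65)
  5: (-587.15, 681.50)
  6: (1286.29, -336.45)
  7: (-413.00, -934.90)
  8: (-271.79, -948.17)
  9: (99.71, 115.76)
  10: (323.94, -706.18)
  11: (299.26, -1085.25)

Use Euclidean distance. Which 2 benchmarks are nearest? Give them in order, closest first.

10, 9

Distances from (589.88, -248.73):
1: 839.61 m
2: 763.12 m
3: 2263.67 m
4: 2062.14 m
5: 1500.24 m
6: 701.91 m
7: 1215.15 m
8: 1109.82 m
9: 610.84 m
10: 529.14 m
11: 885.57 m
Sorted: 10 (529.14 m) < 9 (610.84 m) < 6 (701.91 m) < 2 (763.12 m) < …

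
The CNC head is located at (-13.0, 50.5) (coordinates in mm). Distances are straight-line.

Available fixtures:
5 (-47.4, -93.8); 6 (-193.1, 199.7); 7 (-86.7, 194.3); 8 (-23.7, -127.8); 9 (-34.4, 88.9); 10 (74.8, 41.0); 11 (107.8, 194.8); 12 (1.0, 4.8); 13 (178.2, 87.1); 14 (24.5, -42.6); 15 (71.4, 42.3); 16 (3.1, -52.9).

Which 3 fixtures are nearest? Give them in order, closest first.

Distances from (-13.0, 50.5):
5: 148.3 mm
6: 233.9 mm
7: 161.6 mm
8: 178.6 mm
9: 44.0 mm
10: 88.3 mm
11: 188.2 mm
12: 47.8 mm
13: 194.7 mm
14: 100.4 mm
15: 84.8 mm
16: 104.6 mm
Sorted: 9 (44.0 mm) < 12 (47.8 mm) < 15 (84.8 mm) < 10 (88.3 mm) < 14 (100.4 mm) < …

9, 12, 15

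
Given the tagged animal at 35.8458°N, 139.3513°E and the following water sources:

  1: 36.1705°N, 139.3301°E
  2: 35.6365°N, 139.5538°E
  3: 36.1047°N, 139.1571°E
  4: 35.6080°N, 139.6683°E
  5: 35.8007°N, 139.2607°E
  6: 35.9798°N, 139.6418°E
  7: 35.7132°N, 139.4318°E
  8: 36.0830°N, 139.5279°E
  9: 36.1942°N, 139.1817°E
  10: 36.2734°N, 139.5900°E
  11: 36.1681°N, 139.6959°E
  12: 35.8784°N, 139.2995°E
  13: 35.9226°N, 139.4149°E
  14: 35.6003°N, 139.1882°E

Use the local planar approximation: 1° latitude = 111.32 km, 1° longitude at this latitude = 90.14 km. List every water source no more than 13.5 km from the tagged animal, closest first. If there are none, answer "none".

12, 5, 13

Distances from 35.8458°N, 139.3513°E:
1: 36.1961 km
2: 29.5980 km
3: 33.7204 km
4: 38.9520 km
5: 9.5865 km
6: 30.1364 km
7: 16.4481 km
8: 30.8324 km
9: 41.6882 km
10: 52.2375 km
11: 47.4566 km
12: 5.9137 km
13: 10.2936 km
14: 31.0326 km
Threshold 13.5 km: 12 (5.9137 km), 5 (9.5865 km), 13 (10.2936 km) are within range.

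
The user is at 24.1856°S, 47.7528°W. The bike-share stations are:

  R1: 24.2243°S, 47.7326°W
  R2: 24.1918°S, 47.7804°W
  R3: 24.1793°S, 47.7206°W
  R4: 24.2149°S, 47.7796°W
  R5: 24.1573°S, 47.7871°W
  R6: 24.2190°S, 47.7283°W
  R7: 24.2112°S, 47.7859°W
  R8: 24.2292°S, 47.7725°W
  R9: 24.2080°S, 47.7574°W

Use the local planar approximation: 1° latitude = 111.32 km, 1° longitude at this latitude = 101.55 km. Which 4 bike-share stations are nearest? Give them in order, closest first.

Distances from 24.1856°S, 47.7528°W:
R1: √((-0.0387·111.32)² + (0.0202·101.55)²) = √(18.559588 + 4.207873) = 4.7715 km
R2: √((-0.0062·111.32)² + (-0.0276·101.55)²) = √(0.476354 + 7.855576) = 2.8865 km
R3: √((0.0063·111.32)² + (0.0322·101.55)²) = √(0.491844 + 10.692311) = 3.3443 km
R4: √((-0.0293·111.32)² + (-0.0268·101.55)²) = √(10.638530 + 7.406780) = 4.2480 km
R5: √((0.0283·111.32)² + (-0.0343·101.55)²) = √(9.924743 + 12.132438) = 4.6965 km
R6: √((-0.0334·111.32)² + (0.0245·101.55)²) = √(13.824178 + 6.190020) = 4.4737 km
R7: √((-0.0256·111.32)² + (-0.0331·101.55)²) = √(8.121314 + 11.298371) = 4.4068 km
R8: √((-0.0436·111.32)² + (-0.0197·101.55)²) = √(23.556967 + 4.002140) = 5.2497 km
R9: √((-0.0224·111.32)² + (-0.0046·101.55)²) = √(6.217881 + 0.218210) = 2.5369 km
Sorted: R9 (2.5369 km) < R2 (2.8865 km) < R3 (3.3443 km) < R4 (4.2480 km) < R7 (4.4068 km) < R6 (4.4737 km) < …

R9, R2, R3, R4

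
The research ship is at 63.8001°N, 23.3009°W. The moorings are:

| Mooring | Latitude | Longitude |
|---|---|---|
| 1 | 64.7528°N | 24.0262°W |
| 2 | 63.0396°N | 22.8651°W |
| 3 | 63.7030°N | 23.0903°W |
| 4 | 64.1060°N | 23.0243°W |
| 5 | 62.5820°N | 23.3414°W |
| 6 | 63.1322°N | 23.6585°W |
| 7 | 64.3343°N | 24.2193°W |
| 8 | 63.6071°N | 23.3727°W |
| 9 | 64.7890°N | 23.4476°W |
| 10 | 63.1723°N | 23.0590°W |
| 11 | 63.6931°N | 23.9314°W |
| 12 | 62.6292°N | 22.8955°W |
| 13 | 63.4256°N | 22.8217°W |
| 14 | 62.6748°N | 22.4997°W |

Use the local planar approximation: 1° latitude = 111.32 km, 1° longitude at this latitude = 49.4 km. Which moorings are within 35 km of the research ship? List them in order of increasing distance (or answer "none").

Distances from 63.8001°N, 23.3009°W:
1: 111.9435 km
2: 87.3533 km
3: 15.0025 km
4: 36.6919 km
5: 135.6137 km
6: 76.4204 km
7: 74.7976 km
8: 21.7756 km
9: 110.3226 km
10: 70.9010 km
11: 33.3466 km
12: 131.8741 km
13: 47.9415 km
14: 131.3723 km
Threshold 35 km: 3 (15.0025 km), 8 (21.7756 km), 11 (33.3466 km) are within range.

3, 8, 11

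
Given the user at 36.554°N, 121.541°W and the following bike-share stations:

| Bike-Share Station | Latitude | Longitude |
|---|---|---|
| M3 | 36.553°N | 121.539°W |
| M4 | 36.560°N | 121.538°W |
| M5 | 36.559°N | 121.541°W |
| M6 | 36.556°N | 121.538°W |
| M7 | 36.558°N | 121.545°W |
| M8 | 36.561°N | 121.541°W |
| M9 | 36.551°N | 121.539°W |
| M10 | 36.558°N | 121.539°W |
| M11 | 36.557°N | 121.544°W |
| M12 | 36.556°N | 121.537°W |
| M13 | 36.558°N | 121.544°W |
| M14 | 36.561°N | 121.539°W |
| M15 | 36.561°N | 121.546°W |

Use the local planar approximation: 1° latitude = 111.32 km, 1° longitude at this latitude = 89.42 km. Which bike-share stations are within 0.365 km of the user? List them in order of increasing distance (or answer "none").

Distances from 36.554°N, 121.541°W:
M3: 0.211 km
M4: 0.720 km
M5: 0.557 km
M6: 0.349 km
M7: 0.571 km
M8: 0.779 km
M9: 0.379 km
M10: 0.480 km
M11: 0.428 km
M12: 0.421 km
M13: 0.520 km
M14: 0.799 km
M15: 0.898 km
Threshold 0.365 km: M3 (0.211 km), M6 (0.349 km) are within range.

M3, M6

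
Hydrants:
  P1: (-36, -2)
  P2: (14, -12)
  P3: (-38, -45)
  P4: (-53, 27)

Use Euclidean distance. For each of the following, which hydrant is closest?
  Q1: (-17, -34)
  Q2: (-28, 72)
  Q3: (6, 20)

Q1→P3; Q2→P4; Q3→P2

Q1 at (-17, -34):
  P1: 37.2
  P2: 38.0
  P3: 23.7
  P4: 70.8
  → nearest: P3 (23.7)
Q2 at (-28, 72):
  P1: 74.4
  P2: 93.9
  P3: 117.4
  P4: 51.5
  → nearest: P4 (51.5)
Q3 at (6, 20):
  P1: 47.4
  P2: 33.0
  P3: 78.5
  P4: 59.4
  → nearest: P2 (33.0)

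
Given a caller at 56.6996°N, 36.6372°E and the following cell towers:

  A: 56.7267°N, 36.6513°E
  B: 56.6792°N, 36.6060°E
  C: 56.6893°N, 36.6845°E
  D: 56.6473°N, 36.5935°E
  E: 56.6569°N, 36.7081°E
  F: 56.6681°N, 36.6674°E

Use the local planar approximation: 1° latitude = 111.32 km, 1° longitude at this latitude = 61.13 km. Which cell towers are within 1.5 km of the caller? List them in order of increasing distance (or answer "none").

Distances from 56.6996°N, 36.6372°E:
A: 3.1375 km
B: 2.9656 km
C: 3.1105 km
D: 6.4057 km
E: 6.4327 km
F: 3.9629 km
Threshold 1.5 km: none within range.

none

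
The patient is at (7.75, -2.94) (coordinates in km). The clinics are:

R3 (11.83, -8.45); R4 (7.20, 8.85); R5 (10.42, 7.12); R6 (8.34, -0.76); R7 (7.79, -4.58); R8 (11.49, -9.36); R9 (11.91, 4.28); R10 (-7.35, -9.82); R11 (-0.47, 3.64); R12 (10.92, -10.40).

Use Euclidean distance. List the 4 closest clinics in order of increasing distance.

Distances from (7.75, -2.94):
R3: 6.86 km
R4: 11.80 km
R5: 10.41 km
R6: 2.26 km
R7: 1.64 km
R8: 7.43 km
R9: 8.33 km
R10: 16.59 km
R11: 10.53 km
R12: 8.11 km
Sorted: R7 (1.64 km) < R6 (2.26 km) < R3 (6.86 km) < R8 (7.43 km) < R12 (8.11 km) < R9 (8.33 km) < …

R7, R6, R3, R8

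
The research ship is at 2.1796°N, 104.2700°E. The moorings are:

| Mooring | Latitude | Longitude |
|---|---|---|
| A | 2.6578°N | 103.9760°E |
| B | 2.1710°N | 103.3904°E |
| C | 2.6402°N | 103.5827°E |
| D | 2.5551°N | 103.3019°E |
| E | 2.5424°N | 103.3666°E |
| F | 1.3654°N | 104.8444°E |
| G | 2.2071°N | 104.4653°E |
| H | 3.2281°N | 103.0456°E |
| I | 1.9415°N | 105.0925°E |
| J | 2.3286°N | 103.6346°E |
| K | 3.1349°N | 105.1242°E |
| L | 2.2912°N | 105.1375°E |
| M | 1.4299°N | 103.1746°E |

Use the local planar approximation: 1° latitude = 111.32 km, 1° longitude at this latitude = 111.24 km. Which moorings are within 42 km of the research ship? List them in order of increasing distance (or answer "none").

G

Distances from 2.1796°N, 104.2700°E:
A: √((0.4782·111.32)² + (-0.2940·111.24)²) = √(2833.776137 + 1069.588245) = 62.4769 km
B: √((-0.0086·111.32)² + (-0.8796·111.24)²) = √(0.916523 + 9573.977484) = 97.8514 km
C: √((0.4606·111.32)² + (-0.6873·111.24)²) = √(2629.022256 + 5845.405558) = 92.0567 km
D: √((0.3755·111.32)² + (-0.9681·111.24)²) = √(1747.295176 + 11597.447111) = 115.5194 km
E: √((0.3628·111.32)² + (-0.9034·111.24)²) = √(1631.101369 + 10099.087449) = 108.3060 km
F: √((-0.8142·111.32)² + (0.5744·111.24)²) = √(8215.019363 + 4082.731531) = 110.8952 km
G: √((0.0275·111.32)² + (0.1953·111.24)²) = √(9.371558 + 471.983098) = 21.9398 km
H: √((1.0485·111.32)² + (-1.2244·111.24)²) = √(13623.329630 + 18551.054539) = 179.3722 km
I: √((-0.2381·111.32)² + (0.8225·111.24)²) = √(702.530504 + 8371.316726) = 95.2567 km
J: √((0.1490·111.32)² + (-0.6354·111.24)²) = √(275.117953 + 4995.930422) = 72.6020 km
K: √((0.9553·111.32)² + (0.8542·111.24)²) = √(11309.045485 + 9029.029970) = 142.6116 km
L: √((0.1116·111.32)² + (0.8675·111.24)²) = √(154.338681 + 9312.385100) = 97.2971 km
M: √((-0.7497·111.32)² + (-1.0954·111.24)²) = √(6965.004751 + 14847.982040) = 147.6922 km
Threshold 42 km: G (21.9398 km) is within range.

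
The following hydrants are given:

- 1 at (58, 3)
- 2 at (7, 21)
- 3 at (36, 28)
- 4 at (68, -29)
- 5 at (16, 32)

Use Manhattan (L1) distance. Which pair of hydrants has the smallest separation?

Pairwise distances:
1–2: |-51| + |18| = 51 + 18 = 69
1–3: |-22| + |25| = 22 + 25 = 47
1–4: |10| + |-32| = 10 + 32 = 42
1–5: |-42| + |29| = 42 + 29 = 71
2–3: |29| + |7| = 29 + 7 = 36
2–4: |61| + |-50| = 61 + 50 = 111
2–5: |9| + |11| = 9 + 11 = 20
3–4: |32| + |-57| = 32 + 57 = 89
3–5: |-20| + |4| = 20 + 4 = 24
4–5: |-52| + |61| = 52 + 61 = 113
Closest pair: 2–5 at 20.

2 and 5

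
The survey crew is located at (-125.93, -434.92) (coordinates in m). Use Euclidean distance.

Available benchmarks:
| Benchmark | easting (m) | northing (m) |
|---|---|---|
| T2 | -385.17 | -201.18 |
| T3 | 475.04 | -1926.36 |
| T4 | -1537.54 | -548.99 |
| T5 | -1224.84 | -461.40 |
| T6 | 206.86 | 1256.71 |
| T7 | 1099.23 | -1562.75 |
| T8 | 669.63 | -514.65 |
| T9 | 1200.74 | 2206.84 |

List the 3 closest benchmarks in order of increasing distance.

Distances from (-125.93, -434.92):
T2: √((-259.24)² + (233.74)²) = √(67205.3776 + 54634.3876) = 349.06 m
T3: √((600.97)² + (-1491.44)²) = √(361164.9409 + 2224393.2736) = 1607.97 m
T4: √((-1411.61)² + (-114.07)²) = √(1992642.7921 + 13011.9649) = 1416.21 m
T5: √((-1098.91)² + (-26.48)²) = √(1207603.1881 + 701.1904) = 1099.23 m
T6: √((332.79)² + (1691.63)²) = √(110749.1841 + 2861612.0569) = 1724.05 m
T7: √((1225.16)² + (-1127.83)²) = √(1501017.0256 + 1272000.5089) = 1665.24 m
T8: √((795.56)² + (-79.73)²) = √(632915.7136 + 6356.8729) = 799.55 m
T9: √((1326.67)² + (2641.76)²) = √(1760053.2889 + 6978895.8976) = 2956.17 m
Sorted: T2 (349.06 m) < T8 (799.55 m) < T5 (1099.23 m) < T4 (1416.21 m) < T3 (1607.97 m) < …

T2, T8, T5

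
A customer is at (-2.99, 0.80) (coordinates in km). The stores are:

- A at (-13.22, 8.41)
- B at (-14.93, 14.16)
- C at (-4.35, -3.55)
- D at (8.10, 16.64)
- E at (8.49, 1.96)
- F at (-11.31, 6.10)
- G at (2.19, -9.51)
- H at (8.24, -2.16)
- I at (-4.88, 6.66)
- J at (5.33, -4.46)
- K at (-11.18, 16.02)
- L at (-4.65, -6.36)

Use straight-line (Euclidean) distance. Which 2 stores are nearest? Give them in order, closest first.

C, I

Distances from (-2.99, 0.80):
A: √((-10.23)² + (7.61)²) = √(104.652900 + 57.912100) = 12.7501 km
B: √((-11.94)² + (13.36)²) = √(142.563600 + 178.489600) = 17.9180 km
C: √((-1.36)² + (-4.35)²) = √(1.849600 + 18.922500) = 4.5576 km
D: √((11.09)² + (15.84)²) = √(122.988100 + 250.905600) = 19.3363 km
E: √((11.48)² + (1.16)²) = √(131.790400 + 1.345600) = 11.5385 km
F: √((-8.32)² + (5.30)²) = √(69.222400 + 28.090000) = 9.8647 km
G: √((5.18)² + (-10.31)²) = √(26.832400 + 106.296100) = 11.5381 km
H: √((11.23)² + (-2.96)²) = √(126.112900 + 8.761600) = 11.6135 km
I: √((-1.89)² + (5.86)²) = √(3.572100 + 34.339600) = 6.1572 km
J: √((8.32)² + (-5.26)²) = √(69.222400 + 27.667600) = 9.8433 km
K: √((-8.19)² + (15.22)²) = √(67.076100 + 231.648400) = 17.2836 km
L: √((-1.66)² + (-7.16)²) = √(2.755600 + 51.265600) = 7.3499 km
Sorted: C (4.5576 km) < I (6.1572 km) < L (7.3499 km) < J (9.8433 km) < …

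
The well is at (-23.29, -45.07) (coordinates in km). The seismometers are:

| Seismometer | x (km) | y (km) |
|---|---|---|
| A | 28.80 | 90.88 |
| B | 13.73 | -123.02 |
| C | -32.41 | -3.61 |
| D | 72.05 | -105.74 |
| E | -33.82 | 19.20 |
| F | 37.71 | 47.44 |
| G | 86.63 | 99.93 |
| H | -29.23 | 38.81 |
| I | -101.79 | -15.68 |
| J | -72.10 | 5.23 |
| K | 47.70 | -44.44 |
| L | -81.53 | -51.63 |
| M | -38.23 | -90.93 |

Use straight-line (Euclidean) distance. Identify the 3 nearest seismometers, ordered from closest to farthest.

C, M, L

Distances from (-23.29, -45.07):
A: 145.59 km
B: 86.29 km
C: 42.45 km
D: 113.01 km
E: 65.13 km
F: 110.81 km
G: 181.95 km
H: 84.09 km
I: 83.82 km
J: 70.09 km
K: 70.99 km
L: 58.61 km
M: 48.23 km
Sorted: C (42.45 km) < M (48.23 km) < L (58.61 km) < E (65.13 km) < J (70.09 km) < …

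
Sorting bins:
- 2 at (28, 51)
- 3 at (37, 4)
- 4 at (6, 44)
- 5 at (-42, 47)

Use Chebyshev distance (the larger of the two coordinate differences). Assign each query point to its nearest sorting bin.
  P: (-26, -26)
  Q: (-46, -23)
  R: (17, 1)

P at (-26, -26):
  2: max(|54|, |77|) = 77
  3: max(|63|, |30|) = 63
  4: max(|32|, |70|) = 70
  5: max(|-16|, |73|) = 73
  → nearest: 3 (63)
Q at (-46, -23):
  2: max(|74|, |74|) = 74
  3: max(|83|, |27|) = 83
  4: max(|52|, |67|) = 67
  5: max(|4|, |70|) = 70
  → nearest: 4 (67)
R at (17, 1):
  2: max(|11|, |50|) = 50
  3: max(|20|, |3|) = 20
  4: max(|-11|, |43|) = 43
  5: max(|-59|, |46|) = 59
  → nearest: 3 (20)

P→3; Q→4; R→3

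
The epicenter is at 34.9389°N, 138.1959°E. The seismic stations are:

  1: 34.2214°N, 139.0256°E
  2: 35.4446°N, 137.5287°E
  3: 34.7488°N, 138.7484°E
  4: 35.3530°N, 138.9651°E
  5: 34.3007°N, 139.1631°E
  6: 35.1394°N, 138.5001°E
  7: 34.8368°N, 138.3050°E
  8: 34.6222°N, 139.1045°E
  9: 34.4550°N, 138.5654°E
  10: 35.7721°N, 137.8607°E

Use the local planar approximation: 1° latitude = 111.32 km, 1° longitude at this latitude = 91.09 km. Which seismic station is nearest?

Distances from 34.9389°N, 138.1959°E:
1: √((-0.7175·111.32)² + (0.8297·91.09)²) = √(6379.552358 + 5711.939310) = 109.9613 km
2: √((0.5057·111.32)² + (-0.6672·91.09)²) = √(3169.073432 + 3693.630769) = 82.8414 km
3: √((-0.1901·111.32)² + (0.5525·91.09)²) = √(447.827366 + 2532.829576) = 54.5954 km
4: √((0.4141·111.32)² + (0.7692·91.09)²) = √(2124.989832 + 4909.304333) = 83.8707 km
5: √((-0.6382·111.32)² + (0.9672·91.09)²) = √(5047.310181 + 7762.006103) = 113.1783 km
6: √((0.2005·111.32)² + (0.3042·91.09)²) = √(498.167223 + 767.820713) = 35.5807 km
7: √((-0.1021·111.32)² + (0.1091·91.09)²) = √(129.180773 + 98.762234) = 15.0978 km
8: √((-0.3167·111.32)² + (0.9086·91.09)²) = √(1242.918127 + 6849.941604) = 89.9603 km
9: √((-0.4839·111.32)² + (0.3695·91.09)²) = √(2901.734275 + 1132.844472) = 63.5183 km
10: √((0.8332·111.32)² + (-0.3352·91.09)²) = √(8602.900855 + 932.286561) = 97.6483 km
Minimum: 7 at 15.0978 km.

7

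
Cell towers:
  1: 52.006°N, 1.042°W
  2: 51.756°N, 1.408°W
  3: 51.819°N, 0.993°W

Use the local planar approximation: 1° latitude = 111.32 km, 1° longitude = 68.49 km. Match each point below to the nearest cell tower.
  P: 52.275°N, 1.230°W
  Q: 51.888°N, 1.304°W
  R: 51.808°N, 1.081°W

P→1; Q→2; R→3

P at 52.275°N, 1.230°W:
  1: √((-0.269·111.32)² + (0.188·68.49)²) = √(896.70782 + 165.79447) = 32.596 km
  2: √((-0.519·111.32)² + (-0.178·68.49)²) = √(3337.95987 + 148.62585) = 59.047 km
  3: √((-0.456·111.32)² + (0.237·68.49)²) = √(2576.77252 + 263.48204) = 53.294 km
  → nearest: 1 (32.596 km)
Q at 51.888°N, 1.304°W:
  1: √((0.118·111.32)² + (0.262·68.49)²) = √(172.54819 + 322.00077) = 22.238 km
  2: √((-0.132·111.32)² + (-0.104·68.49)²) = √(215.92069 + 50.73656) = 16.330 km
  3: √((-0.069·111.32)² + (0.311·68.49)²) = √(58.99899 + 453.70661) = 22.643 km
  → nearest: 2 (16.330 km)
R at 51.808°N, 1.081°W:
  1: √((0.198·111.32)² + (0.039·68.49)²) = √(485.82155 + 7.13483) = 22.203 km
  2: √((-0.052·111.32)² + (-0.327·68.49)²) = √(33.50835 + 501.59112) = 23.132 km
  3: √((0.011·111.32)² + (0.088·68.49)²) = √(1.49945 + 36.32618) = 6.150 km
  → nearest: 3 (6.150 km)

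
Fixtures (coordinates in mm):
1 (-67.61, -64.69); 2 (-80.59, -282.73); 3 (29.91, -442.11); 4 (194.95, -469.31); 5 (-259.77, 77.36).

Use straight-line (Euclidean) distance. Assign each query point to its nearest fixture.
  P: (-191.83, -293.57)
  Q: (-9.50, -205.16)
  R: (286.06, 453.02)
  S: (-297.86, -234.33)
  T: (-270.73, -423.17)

P at (-191.83, -293.57):
  1: 260.42 mm
  2: 111.77 mm
  3: 266.89 mm
  4: 424.83 mm
  5: 377.10 mm
  → nearest: 2 (111.77 mm)
Q at (-9.50, -205.16):
  1: 152.02 mm
  2: 105.22 mm
  3: 240.21 mm
  4: 334.03 mm
  5: 377.43 mm
  → nearest: 2 (105.22 mm)
R at (286.06, 453.02):
  1: 626.98 mm
  2: 822.05 mm
  3: 931.06 mm
  4: 926.82 mm
  5: 662.61 mm
  → nearest: 1 (626.98 mm)
S at (-297.86, -234.33):
  1: 285.99 mm
  2: 222.60 mm
  3: 388.08 mm
  4: 545.96 mm
  5: 314.01 mm
  → nearest: 2 (222.60 mm)
T at (-270.73, -423.17):
  1: 412.03 mm
  2: 236.38 mm
  3: 301.24 mm
  4: 467.96 mm
  5: 500.65 mm
  → nearest: 2 (236.38 mm)

P→2; Q→2; R→1; S→2; T→2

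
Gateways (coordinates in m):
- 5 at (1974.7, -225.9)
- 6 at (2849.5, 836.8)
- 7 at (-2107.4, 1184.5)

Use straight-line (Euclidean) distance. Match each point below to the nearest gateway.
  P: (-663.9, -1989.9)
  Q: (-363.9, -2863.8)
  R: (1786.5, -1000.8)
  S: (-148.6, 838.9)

P→5; Q→5; R→5; S→7

P at (-663.9, -1989.9):
  5: 3173.9 m
  6: 4509.3 m
  7: 3487.2 m
  → nearest: 5 (3173.9 m)
Q at (-363.9, -2863.8):
  5: 3525.3 m
  6: 4901.1 m
  7: 4407.8 m
  → nearest: 5 (3525.3 m)
R at (1786.5, -1000.8):
  5: 797.4 m
  6: 2122.9 m
  7: 4465.2 m
  → nearest: 5 (797.4 m)
S at (-148.6, 838.9):
  5: 2375.3 m
  6: 2998.1 m
  7: 1989.1 m
  → nearest: 7 (1989.1 m)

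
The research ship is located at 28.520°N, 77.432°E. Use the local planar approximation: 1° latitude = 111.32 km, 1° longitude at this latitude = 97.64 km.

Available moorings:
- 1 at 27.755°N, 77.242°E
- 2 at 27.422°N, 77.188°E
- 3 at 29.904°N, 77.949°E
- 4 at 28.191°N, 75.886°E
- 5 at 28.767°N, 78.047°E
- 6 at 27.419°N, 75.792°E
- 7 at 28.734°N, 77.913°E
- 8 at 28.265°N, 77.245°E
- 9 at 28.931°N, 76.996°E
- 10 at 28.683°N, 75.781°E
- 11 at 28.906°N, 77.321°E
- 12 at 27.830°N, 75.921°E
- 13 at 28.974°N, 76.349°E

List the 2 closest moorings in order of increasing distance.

8, 11

Distances from 28.520°N, 77.432°E:
1: 87.157 km
2: 124.530 km
3: 162.126 km
4: 155.331 km
5: 66.044 km
6: 201.651 km
7: 52.661 km
8: 33.752 km
9: 62.495 km
10: 162.222 km
11: 44.315 km
12: 166.332 km
13: 117.201 km
Sorted: 8 (33.752 km) < 11 (44.315 km) < 7 (52.661 km) < 9 (62.495 km) < …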